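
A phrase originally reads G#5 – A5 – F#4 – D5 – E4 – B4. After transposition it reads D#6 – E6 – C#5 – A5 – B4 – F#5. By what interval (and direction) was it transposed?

Take the first pair: G#5 → D#6. G to D spans 5 letter names, so the interval is some kind of fifth.
G#5 to D#6 is 7 semitones, which makes it a perfect fifth; the second version is higher, so the direction is up.
Checking another pair — B4 → F#5 — gives the same interval.

up a perfect fifth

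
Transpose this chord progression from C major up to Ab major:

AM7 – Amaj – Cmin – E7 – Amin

FM7 Fmaj Abmin C7 Fmin

C major up to Ab major is a minor sixth; each chord root moves by that interval while the quality stays the same.
AM7: root A up a minor sixth → F, giving FM7.
Amaj: root A up a minor sixth → F, giving Fmaj.
Cmin: root C up a minor sixth → Ab, giving Abmin.
E7: root E up a minor sixth → C, giving C7.
Amin: root A up a minor sixth → F, giving Fmin.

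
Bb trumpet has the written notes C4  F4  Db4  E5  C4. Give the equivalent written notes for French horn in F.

F4 Bb4 Gb4 A5 F4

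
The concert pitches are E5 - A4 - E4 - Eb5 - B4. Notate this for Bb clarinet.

The Bb clarinet sounds a major second below written, so the written part must be a major second above concert — transpose each note up.
E5 → F#5
A4 → B4
E4 → F#4
Eb5 → F5
B4 → C#5

F#5 B4 F#4 F5 C#5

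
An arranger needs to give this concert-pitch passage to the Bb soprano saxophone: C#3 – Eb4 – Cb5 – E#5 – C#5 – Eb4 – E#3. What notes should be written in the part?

D#3 F4 Db5 F##5 D#5 F4 F##3

Written C4 sounds as Bb3 on the Bb soprano saxophone, so concert pitches are written a major second up.
C#3 becomes D#3
Eb4 becomes F4
Cb5 becomes Db5
E#5 becomes F##5
C#5 becomes D#5
Eb4 becomes F4
E#3 becomes F##3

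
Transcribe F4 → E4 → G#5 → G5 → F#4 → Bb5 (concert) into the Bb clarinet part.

Written C4 sounds as Bb3 on the Bb clarinet, so concert pitches are written a major second up.
F4 to G4
E4 to F#4
G#5 to A#5
G5 to A5
F#4 to G#4
Bb5 to C6

G4 F#4 A#5 A5 G#4 C6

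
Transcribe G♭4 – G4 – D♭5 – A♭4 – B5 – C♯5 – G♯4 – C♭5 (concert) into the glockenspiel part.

Written C4 sounds as C6 on the glockenspiel, so concert pitches are written a perfect fifteenth down.
Gb4 -> Gb2
G4 -> G2
Db5 -> Db3
Ab4 -> Ab2
B5 -> B3
C#5 -> C#3
G#4 -> G#2
Cb5 -> Cb3

Gb2 G2 Db3 Ab2 B3 C#3 G#2 Cb3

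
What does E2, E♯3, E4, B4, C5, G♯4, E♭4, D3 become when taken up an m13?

E2: a thirteenth up reaches C, and 20 semitones makes it C4.
A minor thirteenth up from E#3 gives C#5.
E4: a thirteenth up reaches C, and 20 semitones makes it C6.
B4 up a minor thirteenth is G6.
A minor thirteenth up from C5 gives Ab6.
A minor thirteenth up from G#4 gives E6.
A minor thirteenth up from Eb4 gives Cb6.
D3: a thirteenth up reaches B, and 20 semitones makes it Bb4.

C4 C#5 C6 G6 Ab6 E6 Cb6 Bb4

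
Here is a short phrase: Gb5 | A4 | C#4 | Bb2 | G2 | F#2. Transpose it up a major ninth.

Ab6 B5 D#5 C4 A3 G#3

Gb5 → Ab6
A4 → B5
C#4 → D#5
Bb2 → C4
G2 → A3
F#2 → G#3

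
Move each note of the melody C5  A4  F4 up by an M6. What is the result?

A5 F#5 D5

A major sixth up from C5 gives A5.
A4 up a major sixth is F#5.
F4: a sixth up reaches D, and 9 semitones makes it D5.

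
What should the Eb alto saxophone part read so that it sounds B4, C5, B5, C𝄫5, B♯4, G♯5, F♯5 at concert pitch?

The Eb alto saxophone sounds a major sixth below written, so the written part must be a major sixth above concert — transpose each note up.
B4 to G#5
C5 to A5
B5 to G#6
Cbb5 to Abb5
B#4 to G##5
G#5 to E#6
F#5 to D#6

G#5 A5 G#6 Abb5 G##5 E#6 D#6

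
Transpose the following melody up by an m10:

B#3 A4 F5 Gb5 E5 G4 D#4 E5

D#5 C6 Ab6 Bbb6 G6 Bb5 F#5 G6

A minor tenth up from B#3 gives D#5.
A minor tenth up from A4 gives C6.
F5: a tenth up reaches A, and 15 semitones makes it Ab6.
A minor tenth up from Gb5 gives Bbb6.
A minor tenth up from E5 gives G6.
G4 up a minor tenth is Bb5.
D#4 up a minor tenth is F#5.
E5: a tenth up reaches G, and 15 semitones makes it G6.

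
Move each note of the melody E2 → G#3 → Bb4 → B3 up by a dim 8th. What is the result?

A diminished octave up from E2 gives Eb3.
A diminished octave up from G#3 gives G4.
Bb4 up a diminished octave is Bbb5.
A diminished octave up from B3 gives Bb4.

Eb3 G4 Bbb5 Bb4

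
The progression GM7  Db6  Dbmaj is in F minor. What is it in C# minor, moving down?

D#M7 A6 Amaj

F minor down to C# minor is a diminished fourth; each chord root moves by that interval while the quality stays the same.
GM7: root G down a diminished fourth → D#, giving D#M7.
Db6: root Db down a diminished fourth → A, giving A6.
Dbmaj: root Db down a diminished fourth → A, giving Amaj.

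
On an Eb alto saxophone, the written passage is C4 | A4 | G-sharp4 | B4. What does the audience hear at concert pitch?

Eb3 C4 B3 D4

The Eb alto saxophone sounds a major sixth below written, so transpose each written note down a major sixth.
C4 to Eb3
A4 to C4
G#4 to B3
B4 to D4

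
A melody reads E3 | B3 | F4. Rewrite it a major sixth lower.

E3: a sixth down reaches G, and 9 semitones makes it G2.
A major sixth down from B3 gives D3.
A major sixth down from F4 gives Ab3.

G2 D3 Ab3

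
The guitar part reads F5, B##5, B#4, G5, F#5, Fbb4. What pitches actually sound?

The guitar sounds a perfect octave below written, so transpose each written note down a perfect octave.
F5 gives F4
B##5 gives B##4
B#4 gives B#3
G5 gives G4
F#5 gives F#4
Fbb4 gives Fbb3

F4 B##4 B#3 G4 F#4 Fbb3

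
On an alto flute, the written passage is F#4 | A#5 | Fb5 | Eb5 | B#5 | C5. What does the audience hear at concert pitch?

The alto flute sounds a perfect fourth below written, so transpose each written note down a perfect fourth.
F#4 gives C#4
A#5 gives E#5
Fb5 gives Cb5
Eb5 gives Bb4
B#5 gives F##5
C5 gives G4

C#4 E#5 Cb5 Bb4 F##5 G4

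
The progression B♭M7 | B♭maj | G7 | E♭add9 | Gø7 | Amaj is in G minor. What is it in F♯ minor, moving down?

AM7 Amaj F#7 Dadd9 F#ø7 G#maj

G minor down to F♯ minor is a minor second; each chord root moves by that interval while the quality stays the same.
B♭M7: root B♭ down a minor second → A, giving AM7.
B♭maj: root B♭ down a minor second → A, giving Amaj.
G7: root G down a minor second → F#, giving F#7.
E♭add9: root E♭ down a minor second → D, giving Dadd9.
Gø7: root G down a minor second → F#, giving F#ø7.
Amaj: root A down a minor second → G#, giving G#maj.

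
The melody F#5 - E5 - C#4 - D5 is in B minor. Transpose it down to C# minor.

B minor to C# minor down is a minor seventh, so every note moves down by that interval.
F#5 to G#4
E5 to F#4
C#4 to D#3
D5 to E4

G#4 F#4 D#3 E4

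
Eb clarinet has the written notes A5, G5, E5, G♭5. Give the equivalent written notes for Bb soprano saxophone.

D6 C6 A5 Cb6

First find concert pitch: the Eb clarinet sounds a minor third above written, so A5 G5 E5 G♭5 sounds C6 Bb5 G5 Bbb5.
Then write for Bb soprano saxophone: it sounds a major second below written, so the part must be a major second above concert.
C6 → D6
Bb5 → C6
G5 → A5
Bbb5 → Cb6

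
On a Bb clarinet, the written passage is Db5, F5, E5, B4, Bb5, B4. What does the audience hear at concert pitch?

Cb5 Eb5 D5 A4 Ab5 A4

The Bb clarinet sounds a major second below written, so transpose each written note down a major second.
Db5 to Cb5
F5 to Eb5
E5 to D5
B4 to A4
Bb5 to Ab5
B4 to A4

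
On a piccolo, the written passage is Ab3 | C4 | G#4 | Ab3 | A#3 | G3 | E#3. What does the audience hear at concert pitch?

Written C4 on the piccolo sounds as C5, a perfect octave higher; apply that shift to every note.
Ab3 gives Ab4
C4 gives C5
G#4 gives G#5
Ab3 gives Ab4
A#3 gives A#4
G3 gives G4
E#3 gives E#4

Ab4 C5 G#5 Ab4 A#4 G4 E#4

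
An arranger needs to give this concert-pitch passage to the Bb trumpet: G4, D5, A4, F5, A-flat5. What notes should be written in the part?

A4 E5 B4 G5 Bb5

Written C4 sounds as Bb3 on the Bb trumpet, so concert pitches are written a major second up.
G4 becomes A4
D5 becomes E5
A4 becomes B4
F5 becomes G5
Ab5 becomes Bb5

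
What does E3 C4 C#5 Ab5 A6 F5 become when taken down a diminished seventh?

A diminished seventh down from E3 gives F##2.
A diminished seventh down from C4 gives D#3.
C#5: a seventh down reaches D, and 9 semitones makes it D##4.
Ab5 down a diminished seventh is B4.
A6: a seventh down reaches B, and 9 semitones makes it B#5.
F5: a seventh down reaches G, and 9 semitones makes it G#4.

F##2 D#3 D##4 B4 B#5 G#4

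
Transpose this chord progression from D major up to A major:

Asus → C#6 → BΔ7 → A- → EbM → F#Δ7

D major up to A major is a perfect fifth; each chord root moves by that interval while the quality stays the same.
Asus: root A up a perfect fifth → E, giving Esus.
C#6: root C# up a perfect fifth → G#, giving G#6.
BΔ7: root B up a perfect fifth → F#, giving F#Δ7.
A-: root A up a perfect fifth → E, giving E-.
EbM: root Eb up a perfect fifth → Bb, giving BbM.
F#Δ7: root F# up a perfect fifth → C#, giving C#Δ7.

Esus G#6 F#Δ7 E- BbM C#Δ7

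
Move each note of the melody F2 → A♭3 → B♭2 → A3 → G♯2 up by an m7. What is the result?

F2: a seventh up reaches E, and 10 semitones makes it Eb3.
Ab3 up a minor seventh is Gb4.
Bb2: a seventh up reaches A, and 10 semitones makes it Ab3.
A3 up a minor seventh is G4.
A minor seventh up from G#2 gives F#3.

Eb3 Gb4 Ab3 G4 F#3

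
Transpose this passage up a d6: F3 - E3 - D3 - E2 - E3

Dbb4 Cb4 Bbb3 Cb3 Cb4

F3 to Dbb4
E3 to Cb4
D3 to Bbb3
E2 to Cb3
E3 to Cb4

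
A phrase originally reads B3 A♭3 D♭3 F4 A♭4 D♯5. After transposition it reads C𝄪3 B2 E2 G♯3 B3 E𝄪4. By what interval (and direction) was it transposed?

Take the first pair: B3 → C##3. B to C spans 7 letter names, so the interval is some kind of seventh.
C##3 to B3 is 9 semitones, which makes it a diminished seventh; the second version is lower, so the direction is down.
Checking another pair — D#5 → E##4 — gives the same interval.

down a diminished seventh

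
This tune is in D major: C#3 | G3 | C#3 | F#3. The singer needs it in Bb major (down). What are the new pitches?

D major to Bb major down is a major third, so every note moves down by that interval.
C#3 -> A2
G3 -> Eb3
C#3 -> A2
F#3 -> D3

A2 Eb3 A2 D3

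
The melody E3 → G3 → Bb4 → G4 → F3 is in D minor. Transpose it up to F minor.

D minor to F minor up is a minor third, so every note moves up by that interval.
E3 to G3
G3 to Bb3
Bb4 to Db5
G4 to Bb4
F3 to Ab3

G3 Bb3 Db5 Bb4 Ab3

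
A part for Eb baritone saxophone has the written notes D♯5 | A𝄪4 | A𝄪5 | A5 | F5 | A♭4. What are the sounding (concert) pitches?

F#3 C##3 C##4 C4 Ab3 Cb3

The Eb baritone saxophone sounds a major thirteenth below written, so transpose each written note down a major thirteenth.
D#5 becomes F#3
A##4 becomes C##3
A##5 becomes C##4
A5 becomes C4
F5 becomes Ab3
Ab4 becomes Cb3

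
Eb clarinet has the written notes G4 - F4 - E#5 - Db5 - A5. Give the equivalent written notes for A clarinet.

Db5 Cb5 B5 Abb5 Eb6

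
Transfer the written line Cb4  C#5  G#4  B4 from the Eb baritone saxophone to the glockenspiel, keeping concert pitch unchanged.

First find concert pitch: the Eb baritone saxophone sounds a major thirteenth below written, so Cb4 C#5 G#4 B4 sounds Ebb2 E3 B2 D3.
Then write for glockenspiel: it sounds a perfect fifteenth above written, so the part must be a perfect fifteenth below concert.
Ebb2 → Ebb0
E3 → E1
B2 → B0
D3 → D1

Ebb0 E1 B0 D1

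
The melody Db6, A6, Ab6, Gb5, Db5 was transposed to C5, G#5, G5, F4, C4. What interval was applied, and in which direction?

Take the first pair: Db6 → C5. D to C spans 9 letter names, so the interval is some kind of ninth.
C5 to Db6 is 13 semitones, which makes it a minor ninth; the second version is lower, so the direction is down.
Checking another pair — Db5 → C4 — gives the same interval.

down a minor ninth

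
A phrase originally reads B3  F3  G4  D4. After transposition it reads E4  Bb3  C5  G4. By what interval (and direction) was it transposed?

Take the first pair: B3 → E4. B to E spans 4 letter names, so the interval is some kind of fourth.
B3 to E4 is 5 semitones, which makes it a perfect fourth; the second version is higher, so the direction is up.
Checking another pair — D4 → G4 — gives the same interval.

up a perfect fourth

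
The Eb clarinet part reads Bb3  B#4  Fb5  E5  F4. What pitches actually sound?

The Eb clarinet sounds a minor third above written, so transpose each written note up a minor third.
Bb3 gives Db4
B#4 gives D#5
Fb5 gives Abb5
E5 gives G5
F4 gives Ab4

Db4 D#5 Abb5 G5 Ab4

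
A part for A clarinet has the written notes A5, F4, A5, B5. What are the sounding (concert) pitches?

The A clarinet sounds a minor third below written, so transpose each written note down a minor third.
A5 to F#5
F4 to D4
A5 to F#5
B5 to G#5

F#5 D4 F#5 G#5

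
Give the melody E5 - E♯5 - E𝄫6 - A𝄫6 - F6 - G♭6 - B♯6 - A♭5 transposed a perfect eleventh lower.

B3 B#3 Bbb4 Ebb5 C5 Db5 F##5 Eb4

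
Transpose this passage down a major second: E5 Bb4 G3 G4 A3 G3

D5 Ab4 F3 F4 G3 F3

E5 gives D5
Bb4 gives Ab4
G3 gives F3
G4 gives F4
A3 gives G3
G3 gives F3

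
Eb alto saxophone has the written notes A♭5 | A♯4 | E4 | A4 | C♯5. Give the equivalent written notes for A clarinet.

First find concert pitch: the Eb alto saxophone sounds a major sixth below written, so A♭5 A♯4 E4 A4 C♯5 sounds Cb5 C#4 G3 C4 E4.
Then write for A clarinet: it sounds a minor third below written, so the part must be a minor third above concert.
Cb5 → Ebb5
C#4 → E4
G3 → Bb3
C4 → Eb4
E4 → G4

Ebb5 E4 Bb3 Eb4 G4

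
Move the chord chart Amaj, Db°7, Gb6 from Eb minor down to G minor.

C#maj F°7 Bb6

Eb minor down to G minor is a minor sixth; each chord root moves by that interval while the quality stays the same.
Amaj: root A down a minor sixth → C#, giving C#maj.
Db°7: root Db down a minor sixth → F, giving F°7.
Gb6: root Gb down a minor sixth → Bb, giving Bb6.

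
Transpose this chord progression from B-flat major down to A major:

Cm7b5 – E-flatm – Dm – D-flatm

B-flat major down to A major is a minor second; each chord root moves by that interval while the quality stays the same.
Cm7b5: root C down a minor second → B, giving Bm7b5.
E-flatm: root E-flat down a minor second → D, giving Dm.
Dm: root D down a minor second → C#, giving C#m.
D-flatm: root D-flat down a minor second → C, giving Cm.

Bm7b5 Dm C#m Cm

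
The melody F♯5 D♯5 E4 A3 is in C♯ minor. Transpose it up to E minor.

C♯ minor to E minor up is a minor third, so every note moves up by that interval.
F#5 becomes A5
D#5 becomes F#5
E4 becomes G4
A3 becomes C4

A5 F#5 G4 C4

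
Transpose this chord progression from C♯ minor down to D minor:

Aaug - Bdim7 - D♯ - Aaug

Bbaug Cdim7 E Bbaug

C♯ minor down to D minor is a major seventh; each chord root moves by that interval while the quality stays the same.
Aaug: root A down a major seventh → Bb, giving Bbaug.
Bdim7: root B down a major seventh → C, giving Cdim7.
D♯: root D♯ down a major seventh → E, giving E.
Aaug: root A down a major seventh → Bb, giving Bbaug.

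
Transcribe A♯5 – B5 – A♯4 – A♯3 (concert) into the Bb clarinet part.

B#5 C#6 B#4 B#3

Written C4 sounds as Bb3 on the Bb clarinet, so concert pitches are written a major second up.
A#5 -> B#5
B5 -> C#6
A#4 -> B#4
A#3 -> B#3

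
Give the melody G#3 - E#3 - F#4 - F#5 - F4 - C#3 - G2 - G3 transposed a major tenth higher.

G#3 -> B#4
E#3 -> G##4
F#4 -> A#5
F#5 -> A#6
F4 -> A5
C#3 -> E#4
G2 -> B3
G3 -> B4

B#4 G##4 A#5 A#6 A5 E#4 B3 B4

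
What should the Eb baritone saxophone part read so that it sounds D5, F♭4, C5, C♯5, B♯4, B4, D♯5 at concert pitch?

Written C4 sounds as Eb2 on the Eb baritone saxophone, so concert pitches are written a major thirteenth up.
D5 to B6
Fb4 to Db6
C5 to A6
C#5 to A#6
B#4 to G##6
B4 to G#6
D#5 to B#6

B6 Db6 A6 A#6 G##6 G#6 B#6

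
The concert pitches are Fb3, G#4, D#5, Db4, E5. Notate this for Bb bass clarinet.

Gb4 A#5 E#6 Eb5 F#6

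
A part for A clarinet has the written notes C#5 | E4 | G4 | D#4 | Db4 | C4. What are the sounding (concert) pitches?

A#4 C#4 E4 B#3 Bb3 A3

The A clarinet sounds a minor third below written, so transpose each written note down a minor third.
C#5 -> A#4
E4 -> C#4
G4 -> E4
D#4 -> B#3
Db4 -> Bb3
C4 -> A3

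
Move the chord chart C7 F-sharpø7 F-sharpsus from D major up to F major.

D major up to F major is a minor third; each chord root moves by that interval while the quality stays the same.
C7: root C up a minor third → Eb, giving Eb7.
F-sharpø7: root F-sharp up a minor third → A, giving Aø7.
F-sharpsus: root F-sharp up a minor third → A, giving Asus.

Eb7 Aø7 Asus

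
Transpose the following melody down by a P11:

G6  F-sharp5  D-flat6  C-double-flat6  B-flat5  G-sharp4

G6 down a perfect eleventh is D5.
F#5 down a perfect eleventh is C#4.
A perfect eleventh down from Db6 gives Ab4.
Cbb6 down a perfect eleventh is Gbb4.
Bb5: an eleventh down reaches F, and 17 semitones makes it F4.
G#4: an eleventh down reaches D, and 17 semitones makes it D#3.

D5 C#4 Ab4 Gbb4 F4 D#3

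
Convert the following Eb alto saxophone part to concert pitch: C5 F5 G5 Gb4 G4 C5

Eb4 Ab4 Bb4 Bbb3 Bb3 Eb4

The Eb alto saxophone sounds a major sixth below written, so transpose each written note down a major sixth.
C5 gives Eb4
F5 gives Ab4
G5 gives Bb4
Gb4 gives Bbb3
G4 gives Bb3
C5 gives Eb4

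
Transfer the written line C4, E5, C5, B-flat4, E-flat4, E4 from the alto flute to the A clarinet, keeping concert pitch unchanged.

Bb3 D5 Bb4 Ab4 Db4 D4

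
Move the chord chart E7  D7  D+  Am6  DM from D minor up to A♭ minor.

D minor up to A♭ minor is a diminished fifth; each chord root moves by that interval while the quality stays the same.
E7: root E up a diminished fifth → Bb, giving Bb7.
D7: root D up a diminished fifth → Ab, giving Ab7.
D+: root D up a diminished fifth → Ab, giving Ab+.
Am6: root A up a diminished fifth → Eb, giving Ebm6.
DM: root D up a diminished fifth → Ab, giving AbM.

Bb7 Ab7 Ab+ Ebm6 AbM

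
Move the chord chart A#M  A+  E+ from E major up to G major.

E major up to G major is a minor third; each chord root moves by that interval while the quality stays the same.
A#M: root A# up a minor third → C#, giving C#M.
A+: root A up a minor third → C, giving C+.
E+: root E up a minor third → G, giving G+.

C#M C+ G+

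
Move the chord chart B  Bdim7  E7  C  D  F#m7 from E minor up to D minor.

A Adim7 D7 Bb C Em7

E minor up to D minor is a minor seventh; each chord root moves by that interval while the quality stays the same.
B: root B up a minor seventh → A, giving A.
Bdim7: root B up a minor seventh → A, giving Adim7.
E7: root E up a minor seventh → D, giving D7.
C: root C up a minor seventh → Bb, giving Bb.
D: root D up a minor seventh → C, giving C.
F#m7: root F# up a minor seventh → E, giving Em7.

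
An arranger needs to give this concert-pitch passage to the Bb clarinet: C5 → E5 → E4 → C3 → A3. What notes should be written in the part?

D5 F#5 F#4 D3 B3

Written C4 sounds as Bb3 on the Bb clarinet, so concert pitches are written a major second up.
C5 to D5
E5 to F#5
E4 to F#4
C3 to D3
A3 to B3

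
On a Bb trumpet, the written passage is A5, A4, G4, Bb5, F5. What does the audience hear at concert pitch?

The Bb trumpet sounds a major second below written, so transpose each written note down a major second.
A5 gives G5
A4 gives G4
G4 gives F4
Bb5 gives Ab5
F5 gives Eb5

G5 G4 F4 Ab5 Eb5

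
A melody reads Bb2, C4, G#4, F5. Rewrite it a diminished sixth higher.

Gbb3 Abb4 Eb5 Dbb6

Bb2 up a diminished sixth is Gbb3.
A diminished sixth up from C4 gives Abb4.
G#4: a sixth up reaches E, and 7 semitones makes it Eb5.
F5: a sixth up reaches D, and 7 semitones makes it Dbb6.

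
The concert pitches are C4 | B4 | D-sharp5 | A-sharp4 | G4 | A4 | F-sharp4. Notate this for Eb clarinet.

A3 G#4 B#4 F##4 E4 F#4 D#4

Written C4 sounds as Eb4 on the Eb clarinet, so concert pitches are written a minor third down.
C4 becomes A3
B4 becomes G#4
D#5 becomes B#4
A#4 becomes F##4
G4 becomes E4
A4 becomes F#4
F#4 becomes D#4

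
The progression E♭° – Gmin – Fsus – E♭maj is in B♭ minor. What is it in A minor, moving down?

D° F#min Esus Dmaj

B♭ minor down to A minor is a minor second; each chord root moves by that interval while the quality stays the same.
E♭°: root E♭ down a minor second → D, giving D°.
Gmin: root G down a minor second → F#, giving F#min.
Fsus: root F down a minor second → E, giving Esus.
E♭maj: root E♭ down a minor second → D, giving Dmaj.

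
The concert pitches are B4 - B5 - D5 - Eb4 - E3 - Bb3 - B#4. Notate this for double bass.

Written C4 sounds as C3 on the double bass, so concert pitches are written a perfect octave up.
B4 to B5
B5 to B6
D5 to D6
Eb4 to Eb5
E3 to E4
Bb3 to Bb4
B#4 to B#5

B5 B6 D6 Eb5 E4 Bb4 B#5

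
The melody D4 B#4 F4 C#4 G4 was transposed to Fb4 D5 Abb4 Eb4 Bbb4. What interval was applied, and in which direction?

Take the first pair: D4 → Fb4. D to F spans 3 letter names, so the interval is some kind of third.
D4 to Fb4 is 2 semitones, which makes it a diminished third; the second version is higher, so the direction is up.
Checking another pair — G4 → Bbb4 — gives the same interval.

up a diminished third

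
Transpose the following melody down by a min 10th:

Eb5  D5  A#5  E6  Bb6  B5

Eb5 -> C4
D5 -> B3
A#5 -> F##4
E6 -> C#5
Bb6 -> G5
B5 -> G#4

C4 B3 F##4 C#5 G5 G#4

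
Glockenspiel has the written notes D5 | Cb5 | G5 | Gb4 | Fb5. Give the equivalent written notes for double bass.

First find concert pitch: the glockenspiel sounds a perfect fifteenth above written, so D5 Cb5 G5 Gb4 Fb5 sounds D7 Cb7 G7 Gb6 Fb7.
Then write for double bass: it sounds a perfect octave below written, so the part must be a perfect octave above concert.
D7 → D8
Cb7 → Cb8
G7 → G8
Gb6 → Gb7
Fb7 → Fb8

D8 Cb8 G8 Gb7 Fb8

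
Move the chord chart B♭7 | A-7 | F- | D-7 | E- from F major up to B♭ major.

Eb7 D-7 Bb- G-7 A-

F major up to B♭ major is a perfect fourth; each chord root moves by that interval while the quality stays the same.
B♭7: root B♭ up a perfect fourth → Eb, giving Eb7.
A-7: root A up a perfect fourth → D, giving D-7.
F-: root F up a perfect fourth → Bb, giving Bb-.
D-7: root D up a perfect fourth → G, giving G-7.
E-: root E up a perfect fourth → A, giving A-.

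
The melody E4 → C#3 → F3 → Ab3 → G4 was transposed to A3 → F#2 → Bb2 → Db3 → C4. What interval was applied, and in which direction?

From E4 to A3 is 5 letter names — a fifth of some quality.
A3 to E4 is 7 semitones, which makes it a perfect fifth; the second version is lower, so the direction is down.
Checking another pair — G4 → C4 — gives the same interval.

down a perfect fifth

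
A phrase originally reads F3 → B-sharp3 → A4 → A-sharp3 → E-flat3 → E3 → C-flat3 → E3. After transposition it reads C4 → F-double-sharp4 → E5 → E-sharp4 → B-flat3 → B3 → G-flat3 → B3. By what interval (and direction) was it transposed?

up a perfect fifth

Take the first pair: F3 → C4. F to C spans 5 letter names, so the interval is some kind of fifth.
F3 to C4 is 7 semitones, which makes it a perfect fifth; the second version is higher, so the direction is up.
Checking another pair — E3 → B3 — gives the same interval.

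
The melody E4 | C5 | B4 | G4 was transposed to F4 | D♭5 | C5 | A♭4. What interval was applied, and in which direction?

up a minor second

Take the first pair: E4 → F4. E to F spans 2 letter names, so the interval is some kind of second.
E4 to F4 is 1 semitone, which makes it a minor second; the second version is higher, so the direction is up.
Checking another pair — G4 → Ab4 — gives the same interval.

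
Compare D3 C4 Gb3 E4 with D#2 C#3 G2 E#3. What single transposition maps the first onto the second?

down a diminished octave

From D3 to D#2 is 8 letter names — an octave of some quality.
D#2 to D3 is 11 semitones, which makes it a diminished octave; the second version is lower, so the direction is down.
Checking another pair — E4 → E#3 — gives the same interval.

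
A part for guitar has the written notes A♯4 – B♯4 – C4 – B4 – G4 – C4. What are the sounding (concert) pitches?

A#3 B#3 C3 B3 G3 C3

Written C4 on the guitar sounds as C3, a perfect octave lower; apply that shift to every note.
A#4 becomes A#3
B#4 becomes B#3
C4 becomes C3
B4 becomes B3
G4 becomes G3
C4 becomes C3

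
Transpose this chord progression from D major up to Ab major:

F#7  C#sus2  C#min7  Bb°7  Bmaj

C7 Gsus2 Gmin7 Fb°7 Fmaj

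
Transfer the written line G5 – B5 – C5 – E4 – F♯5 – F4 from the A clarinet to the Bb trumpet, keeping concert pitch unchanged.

First find concert pitch: the A clarinet sounds a minor third below written, so G5 B5 C5 E4 F♯5 F4 sounds E5 G#5 A4 C#4 D#5 D4.
Then write for Bb trumpet: it sounds a major second below written, so the part must be a major second above concert.
E5 → F#5
G#5 → A#5
A4 → B4
C#4 → D#4
D#5 → E#5
D4 → E4

F#5 A#5 B4 D#4 E#5 E4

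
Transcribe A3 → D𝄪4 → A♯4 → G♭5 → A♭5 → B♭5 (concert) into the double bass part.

A4 D##5 A#5 Gb6 Ab6 Bb6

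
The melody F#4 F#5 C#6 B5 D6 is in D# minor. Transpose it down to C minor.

Eb4 Eb5 Bb5 Ab5 Cb6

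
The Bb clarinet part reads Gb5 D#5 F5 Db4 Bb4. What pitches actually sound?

Fb5 C#5 Eb5 Cb4 Ab4

The Bb clarinet sounds a major second below written, so transpose each written note down a major second.
Gb5 becomes Fb5
D#5 becomes C#5
F5 becomes Eb5
Db4 becomes Cb4
Bb4 becomes Ab4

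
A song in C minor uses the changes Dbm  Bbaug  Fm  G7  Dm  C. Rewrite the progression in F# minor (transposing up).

Gm Eaug Bm C#7 G#m F#

C minor up to F# minor is an augmented fourth; each chord root moves by that interval while the quality stays the same.
Dbm: root Db up an augmented fourth → G, giving Gm.
Bbaug: root Bb up an augmented fourth → E, giving Eaug.
Fm: root F up an augmented fourth → B, giving Bm.
G7: root G up an augmented fourth → C#, giving C#7.
Dm: root D up an augmented fourth → G#, giving G#m.
C: root C up an augmented fourth → F#, giving F#.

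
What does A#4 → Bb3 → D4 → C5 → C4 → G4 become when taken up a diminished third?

C5 Dbb4 Fb4 Ebb5 Ebb4 Bbb4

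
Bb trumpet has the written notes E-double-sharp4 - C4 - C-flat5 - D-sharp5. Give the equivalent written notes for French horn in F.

A##4 F4 Fb5 G#5

First find concert pitch: the Bb trumpet sounds a major second below written, so E-double-sharp4 C4 C-flat5 D-sharp5 sounds D##4 Bb3 Bbb4 C#5.
Then write for French horn in F: it sounds a perfect fifth below written, so the part must be a perfect fifth above concert.
D##4 → A##4
Bb3 → F4
Bbb4 → Fb5
C#5 → G#5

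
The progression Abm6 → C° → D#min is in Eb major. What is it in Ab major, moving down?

Dbm6 F° G#min

Eb major down to Ab major is a perfect fifth; each chord root moves by that interval while the quality stays the same.
Abm6: root Ab down a perfect fifth → Db, giving Dbm6.
C°: root C down a perfect fifth → F, giving F°.
D#min: root D# down a perfect fifth → G#, giving G#min.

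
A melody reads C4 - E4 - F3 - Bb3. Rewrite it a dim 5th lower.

F#3 A#3 B2 E3

C4 becomes F#3
E4 becomes A#3
F3 becomes B2
Bb3 becomes E3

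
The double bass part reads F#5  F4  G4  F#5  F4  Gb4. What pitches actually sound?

F#4 F3 G3 F#4 F3 Gb3

Written C4 on the double bass sounds as C3, a perfect octave lower; apply that shift to every note.
F#5 -> F#4
F4 -> F3
G4 -> G3
F#5 -> F#4
F4 -> F3
Gb4 -> Gb3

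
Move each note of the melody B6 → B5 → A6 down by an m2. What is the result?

A#6 A#5 G#6

B6 to A#6
B5 to A#5
A6 to G#6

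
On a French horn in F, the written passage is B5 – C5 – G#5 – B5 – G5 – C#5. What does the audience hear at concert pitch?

Written C4 on the French horn in F sounds as F3, a perfect fifth lower; apply that shift to every note.
B5 to E5
C5 to F4
G#5 to C#5
B5 to E5
G5 to C5
C#5 to F#4

E5 F4 C#5 E5 C5 F#4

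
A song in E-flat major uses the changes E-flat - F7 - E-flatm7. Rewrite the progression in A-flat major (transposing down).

E-flat major down to A-flat major is a perfect fifth; each chord root moves by that interval while the quality stays the same.
E-flat: root E-flat down a perfect fifth → Ab, giving Ab.
F7: root F down a perfect fifth → Bb, giving Bb7.
E-flatm7: root E-flat down a perfect fifth → Ab, giving Abm7.

Ab Bb7 Abm7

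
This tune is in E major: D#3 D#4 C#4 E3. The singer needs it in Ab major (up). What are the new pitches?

G3 G4 F4 Ab3

From E up to Ab is a diminished fourth; apply that to each pitch.
D#3 -> G3
D#4 -> G4
C#4 -> F4
E3 -> Ab3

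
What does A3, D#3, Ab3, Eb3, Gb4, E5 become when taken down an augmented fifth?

Db3 G2 Dbb3 Abb2 Cbb4 Ab4

A3: a fifth down reaches D, and 8 semitones makes it Db3.
D#3: a fifth down reaches G, and 8 semitones makes it G2.
An augmented fifth down from Ab3 gives Dbb3.
Eb3 down an augmented fifth is Abb2.
Gb4: a fifth down reaches C, and 8 semitones makes it Cbb4.
An augmented fifth down from E5 gives Ab4.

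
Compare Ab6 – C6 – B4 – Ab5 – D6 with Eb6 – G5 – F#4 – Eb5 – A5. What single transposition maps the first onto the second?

down a perfect fourth

From Ab6 to Eb6 is 4 letter names — a fourth of some quality.
Eb6 to Ab6 is 5 semitones, which makes it a perfect fourth; the second version is lower, so the direction is down.
Checking another pair — D6 → A5 — gives the same interval.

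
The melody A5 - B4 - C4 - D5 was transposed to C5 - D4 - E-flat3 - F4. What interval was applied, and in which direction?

down a major sixth

Take the first pair: A5 → C5. A to C spans 6 letter names, so the interval is some kind of sixth.
C5 to A5 is 9 semitones, which makes it a major sixth; the second version is lower, so the direction is down.
Checking another pair — D5 → F4 — gives the same interval.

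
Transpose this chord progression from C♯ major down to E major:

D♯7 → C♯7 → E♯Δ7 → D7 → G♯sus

F#7 E7 G#Δ7 F7 Bsus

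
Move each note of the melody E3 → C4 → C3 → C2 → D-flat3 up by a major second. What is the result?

F#3 D4 D3 D2 Eb3

E3: a second up reaches F, and 2 semitones makes it F#3.
C4: a second up reaches D, and 2 semitones makes it D4.
C3 up a major second is D3.
C2: a second up reaches D, and 2 semitones makes it D2.
Db3 up a major second is Eb3.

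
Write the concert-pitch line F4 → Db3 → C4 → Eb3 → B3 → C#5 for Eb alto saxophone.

D5 Bb3 A4 C4 G#4 A#5

The Eb alto saxophone sounds a major sixth below written, so the written part must be a major sixth above concert — transpose each note up.
F4 becomes D5
Db3 becomes Bb3
C4 becomes A4
Eb3 becomes C4
B3 becomes G#4
C#5 becomes A#5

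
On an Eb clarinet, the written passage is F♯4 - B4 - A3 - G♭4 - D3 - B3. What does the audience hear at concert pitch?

A4 D5 C4 Bbb4 F3 D4

Written C4 on the Eb clarinet sounds as Eb4, a minor third higher; apply that shift to every note.
F#4 → A4
B4 → D5
A3 → C4
Gb4 → Bbb4
D3 → F3
B3 → D4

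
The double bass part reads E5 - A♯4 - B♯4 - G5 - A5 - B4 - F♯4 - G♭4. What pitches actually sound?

E4 A#3 B#3 G4 A4 B3 F#3 Gb3

Written C4 on the double bass sounds as C3, a perfect octave lower; apply that shift to every note.
E5 gives E4
A#4 gives A#3
B#4 gives B#3
G5 gives G4
A5 gives A4
B4 gives B3
F#4 gives F#3
Gb4 gives Gb3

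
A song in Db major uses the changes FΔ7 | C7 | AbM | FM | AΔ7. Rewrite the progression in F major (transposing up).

Db major up to F major is a major third; each chord root moves by that interval while the quality stays the same.
FΔ7: root F up a major third → A, giving AΔ7.
C7: root C up a major third → E, giving E7.
AbM: root Ab up a major third → C, giving CM.
FM: root F up a major third → A, giving AM.
AΔ7: root A up a major third → C#, giving C#Δ7.

AΔ7 E7 CM AM C#Δ7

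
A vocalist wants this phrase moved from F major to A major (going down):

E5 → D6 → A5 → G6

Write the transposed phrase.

G#4 F#5 C#5 B5

From F down to A is a minor sixth; apply that to each pitch.
E5 becomes G#4
D6 becomes F#5
A5 becomes C#5
G6 becomes B5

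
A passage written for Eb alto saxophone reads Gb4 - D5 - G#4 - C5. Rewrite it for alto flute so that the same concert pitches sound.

First find concert pitch: the Eb alto saxophone sounds a major sixth below written, so Gb4 D5 G#4 C5 sounds Bbb3 F4 B3 Eb4.
Then write for alto flute: it sounds a perfect fourth below written, so the part must be a perfect fourth above concert.
Bbb3 → Ebb4
F4 → Bb4
B3 → E4
Eb4 → Ab4

Ebb4 Bb4 E4 Ab4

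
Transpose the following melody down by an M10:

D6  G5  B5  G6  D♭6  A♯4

Bb4 Eb4 G4 Eb5 Bbb4 F#3

D6 -> Bb4
G5 -> Eb4
B5 -> G4
G6 -> Eb5
Db6 -> Bbb4
A#4 -> F#3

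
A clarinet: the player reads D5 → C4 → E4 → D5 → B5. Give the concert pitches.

B4 A3 C#4 B4 G#5

Written C4 on the A clarinet sounds as A3, a minor third lower; apply that shift to every note.
D5 -> B4
C4 -> A3
E4 -> C#4
D5 -> B4
B5 -> G#5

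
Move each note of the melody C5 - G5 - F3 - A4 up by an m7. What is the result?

Bb5 F6 Eb4 G5

C5 up a minor seventh is Bb5.
G5 up a minor seventh is F6.
A minor seventh up from F3 gives Eb4.
A4: a seventh up reaches G, and 10 semitones makes it G5.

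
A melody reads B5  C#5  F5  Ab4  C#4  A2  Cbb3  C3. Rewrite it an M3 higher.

D#6 E#5 A5 C5 E#4 C#3 Ebb3 E3

B5: a third up reaches D, and 4 semitones makes it D#6.
C#5 up a major third is E#5.
F5 up a major third is A5.
Ab4: a third up reaches C, and 4 semitones makes it C5.
A major third up from C#4 gives E#4.
A major third up from A2 gives C#3.
Cbb3 up a major third is Ebb3.
C3: a third up reaches E, and 4 semitones makes it E3.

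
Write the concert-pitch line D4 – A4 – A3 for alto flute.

Written C4 sounds as G3 on the alto flute, so concert pitches are written a perfect fourth up.
D4 → G4
A4 → D5
A3 → D4

G4 D5 D4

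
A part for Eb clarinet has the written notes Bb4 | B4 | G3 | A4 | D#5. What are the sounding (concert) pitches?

Written C4 on the Eb clarinet sounds as Eb4, a minor third higher; apply that shift to every note.
Bb4 becomes Db5
B4 becomes D5
G3 becomes Bb3
A4 becomes C5
D#5 becomes F#5

Db5 D5 Bb3 C5 F#5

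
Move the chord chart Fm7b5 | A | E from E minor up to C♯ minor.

Dm7b5 F# C#

E minor up to C♯ minor is a major sixth; each chord root moves by that interval while the quality stays the same.
Fm7b5: root F up a major sixth → D, giving Dm7b5.
A: root A up a major sixth → F#, giving F#.
E: root E up a major sixth → C#, giving C#.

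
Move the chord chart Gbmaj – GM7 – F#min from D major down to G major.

D major down to G major is a perfect fifth; each chord root moves by that interval while the quality stays the same.
Gbmaj: root Gb down a perfect fifth → Cb, giving Cbmaj.
GM7: root G down a perfect fifth → C, giving CM7.
F#min: root F# down a perfect fifth → B, giving Bmin.

Cbmaj CM7 Bmin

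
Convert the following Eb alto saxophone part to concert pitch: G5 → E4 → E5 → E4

Bb4 G3 G4 G3

Written C4 on the Eb alto saxophone sounds as Eb3, a major sixth lower; apply that shift to every note.
G5 to Bb4
E4 to G3
E5 to G4
E4 to G3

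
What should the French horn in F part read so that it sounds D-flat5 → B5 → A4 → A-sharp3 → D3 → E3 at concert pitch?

The French horn in F sounds a perfect fifth below written, so the written part must be a perfect fifth above concert — transpose each note up.
Db5 gives Ab5
B5 gives F#6
A4 gives E5
A#3 gives E#4
D3 gives A3
E3 gives B3

Ab5 F#6 E5 E#4 A3 B3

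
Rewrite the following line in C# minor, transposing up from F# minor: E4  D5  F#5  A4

B4 A5 C#6 E5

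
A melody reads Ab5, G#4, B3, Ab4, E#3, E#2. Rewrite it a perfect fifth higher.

Eb6 D#5 F#4 Eb5 B#3 B#2

A perfect fifth up from Ab5 gives Eb6.
G#4 up a perfect fifth is D#5.
B3: a fifth up reaches F, and 7 semitones makes it F#4.
Ab4: a fifth up reaches E, and 7 semitones makes it Eb5.
E#3: a fifth up reaches B, and 7 semitones makes it B#3.
E#2: a fifth up reaches B, and 7 semitones makes it B#2.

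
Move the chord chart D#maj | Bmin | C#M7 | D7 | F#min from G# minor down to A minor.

Emaj Cmin DM7 Eb7 Gmin

G# minor down to A minor is a major seventh; each chord root moves by that interval while the quality stays the same.
D#maj: root D# down a major seventh → E, giving Emaj.
Bmin: root B down a major seventh → C, giving Cmin.
C#M7: root C# down a major seventh → D, giving DM7.
D7: root D down a major seventh → Eb, giving Eb7.
F#min: root F# down a major seventh → G, giving Gmin.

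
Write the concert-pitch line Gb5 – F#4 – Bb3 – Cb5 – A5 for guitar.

Written C4 sounds as C3 on the guitar, so concert pitches are written a perfect octave up.
Gb5 -> Gb6
F#4 -> F#5
Bb3 -> Bb4
Cb5 -> Cb6
A5 -> A6

Gb6 F#5 Bb4 Cb6 A6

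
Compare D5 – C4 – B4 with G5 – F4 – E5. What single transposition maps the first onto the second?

up a perfect fourth

From D5 to G5 is 4 letter names — a fourth of some quality.
D5 to G5 is 5 semitones, which makes it a perfect fourth; the second version is higher, so the direction is up.
Checking another pair — B4 → E5 — gives the same interval.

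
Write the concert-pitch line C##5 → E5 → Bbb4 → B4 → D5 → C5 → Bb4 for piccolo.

C##4 E4 Bbb3 B3 D4 C4 Bb3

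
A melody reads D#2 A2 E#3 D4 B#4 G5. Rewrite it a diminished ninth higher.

D#2 up a diminished ninth is Eb3.
A diminished ninth up from A2 gives Bbb3.
A diminished ninth up from E#3 gives F4.
D4: a ninth up reaches E, and 12 semitones makes it Ebb5.
B#4 up a diminished ninth is C6.
G5: a ninth up reaches A, and 12 semitones makes it Abb6.

Eb3 Bbb3 F4 Ebb5 C6 Abb6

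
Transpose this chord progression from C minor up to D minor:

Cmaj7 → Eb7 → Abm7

Dmaj7 F7 Bbm7

C minor up to D minor is a major second; each chord root moves by that interval while the quality stays the same.
Cmaj7: root C up a major second → D, giving Dmaj7.
Eb7: root Eb up a major second → F, giving F7.
Abm7: root Ab up a major second → Bb, giving Bbm7.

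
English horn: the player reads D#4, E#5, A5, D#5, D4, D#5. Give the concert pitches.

G#3 A#4 D5 G#4 G3 G#4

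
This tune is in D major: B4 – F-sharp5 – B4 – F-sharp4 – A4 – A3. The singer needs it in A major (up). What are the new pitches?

D major to A major up is a perfect fifth, so every note moves up by that interval.
B4 becomes F#5
F#5 becomes C#6
B4 becomes F#5
F#4 becomes C#5
A4 becomes E5
A3 becomes E4

F#5 C#6 F#5 C#5 E5 E4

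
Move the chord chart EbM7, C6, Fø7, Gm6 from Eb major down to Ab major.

AbM7 F6 Bbø7 Cm6

Eb major down to Ab major is a perfect fifth; each chord root moves by that interval while the quality stays the same.
EbM7: root Eb down a perfect fifth → Ab, giving AbM7.
C6: root C down a perfect fifth → F, giving F6.
Fø7: root F down a perfect fifth → Bb, giving Bbø7.
Gm6: root G down a perfect fifth → C, giving Cm6.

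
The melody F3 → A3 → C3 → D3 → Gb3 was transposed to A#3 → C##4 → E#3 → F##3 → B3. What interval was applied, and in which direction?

up an augmented third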